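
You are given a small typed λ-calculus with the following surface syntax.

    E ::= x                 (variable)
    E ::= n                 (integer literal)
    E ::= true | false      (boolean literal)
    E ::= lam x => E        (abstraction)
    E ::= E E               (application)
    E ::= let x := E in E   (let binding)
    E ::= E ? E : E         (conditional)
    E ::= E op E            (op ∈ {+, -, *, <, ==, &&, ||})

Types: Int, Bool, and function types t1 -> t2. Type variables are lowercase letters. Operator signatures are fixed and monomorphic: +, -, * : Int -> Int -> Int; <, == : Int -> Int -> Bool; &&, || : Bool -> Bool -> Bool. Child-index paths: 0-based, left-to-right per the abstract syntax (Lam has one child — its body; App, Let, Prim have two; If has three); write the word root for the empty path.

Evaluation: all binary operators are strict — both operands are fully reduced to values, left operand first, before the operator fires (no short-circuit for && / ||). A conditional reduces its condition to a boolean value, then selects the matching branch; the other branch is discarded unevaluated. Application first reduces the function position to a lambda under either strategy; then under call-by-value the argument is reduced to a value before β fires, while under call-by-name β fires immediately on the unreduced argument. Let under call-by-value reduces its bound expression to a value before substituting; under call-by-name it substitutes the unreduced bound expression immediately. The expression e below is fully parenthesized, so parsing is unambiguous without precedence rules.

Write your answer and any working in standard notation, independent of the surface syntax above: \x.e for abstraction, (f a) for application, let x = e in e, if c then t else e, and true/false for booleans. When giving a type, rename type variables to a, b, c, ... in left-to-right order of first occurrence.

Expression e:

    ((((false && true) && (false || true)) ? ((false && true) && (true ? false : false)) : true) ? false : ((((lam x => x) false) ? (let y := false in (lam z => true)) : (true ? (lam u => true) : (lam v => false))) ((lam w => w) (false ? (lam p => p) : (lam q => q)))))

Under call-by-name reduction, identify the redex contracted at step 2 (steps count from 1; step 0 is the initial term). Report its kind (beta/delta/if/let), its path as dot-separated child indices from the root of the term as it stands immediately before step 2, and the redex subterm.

Answer: delta at 0.0.1 : (false || true)

Trace:
step 0: (if (if ((false && true) && (false || true)) then ((false && true) && (if true then false else false)) else true) then false else ((if ((\x.x) false) then (let y = false in (\z.true)) else (if true then (\u.true) else (\v.false))) ((\w.w) (if false then (\p.p) else (\q.q)))))
step 1: [delta@0.0.0] (if (if (false && (false || true)) then ((false && true) && (if true then false else false)) else true) then false else ((if ((\x.x) false) then (let y = false in (\z.true)) else (if true then (\u.true) else (\v.false))) ((\w.w) (if false then (\p.p) else (\q.q)))))
step 2: [delta@0.0.1] (if (if (false && true) then ((false && true) && (if true then false else false)) else true) then false else ((if ((\x.x) false) then (let y = false in (\z.true)) else (if true then (\u.true) else (\v.false))) ((\w.w) (if false then (\p.p) else (\q.q)))))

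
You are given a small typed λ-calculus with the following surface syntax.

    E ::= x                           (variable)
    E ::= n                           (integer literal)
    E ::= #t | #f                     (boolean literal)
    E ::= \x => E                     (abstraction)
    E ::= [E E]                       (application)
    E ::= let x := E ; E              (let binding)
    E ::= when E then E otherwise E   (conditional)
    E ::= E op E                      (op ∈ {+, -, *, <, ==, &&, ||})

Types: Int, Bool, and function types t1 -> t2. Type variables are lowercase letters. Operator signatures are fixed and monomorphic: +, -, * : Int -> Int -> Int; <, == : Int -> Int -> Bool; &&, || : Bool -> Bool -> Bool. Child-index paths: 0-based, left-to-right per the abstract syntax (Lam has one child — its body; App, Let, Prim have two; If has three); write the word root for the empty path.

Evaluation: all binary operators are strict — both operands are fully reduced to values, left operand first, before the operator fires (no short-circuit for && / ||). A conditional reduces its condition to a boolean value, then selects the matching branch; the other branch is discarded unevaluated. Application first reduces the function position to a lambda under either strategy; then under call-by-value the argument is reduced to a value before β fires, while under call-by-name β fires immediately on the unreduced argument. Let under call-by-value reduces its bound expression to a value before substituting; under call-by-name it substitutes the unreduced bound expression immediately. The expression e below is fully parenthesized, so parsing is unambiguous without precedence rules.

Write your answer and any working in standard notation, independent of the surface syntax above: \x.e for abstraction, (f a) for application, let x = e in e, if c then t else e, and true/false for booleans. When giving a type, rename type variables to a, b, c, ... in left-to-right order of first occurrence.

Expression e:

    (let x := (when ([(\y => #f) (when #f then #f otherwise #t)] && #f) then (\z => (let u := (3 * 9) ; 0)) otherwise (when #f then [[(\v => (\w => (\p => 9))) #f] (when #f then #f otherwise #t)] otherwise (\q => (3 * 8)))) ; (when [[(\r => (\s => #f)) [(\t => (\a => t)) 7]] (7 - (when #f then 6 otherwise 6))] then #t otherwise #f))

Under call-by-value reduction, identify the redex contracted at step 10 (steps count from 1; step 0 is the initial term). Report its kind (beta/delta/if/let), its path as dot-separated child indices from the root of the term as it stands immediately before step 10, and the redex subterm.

Answer: delta at 0.1 : (7 - 6)

Working:
step 0: (let x = (if (((\y.false) (if false then false else true)) && false) then (\z.(let u = (3 * 9) in 0)) else (if false then (((\v.(\w.(\p.9))) false) (if false then false else true)) else (\q.(3 * 8)))) in (if (((\r.(\s.false)) ((\t.(\a.t)) 7)) (7 - (if false then 6 else 6))) then true else false))
step 1: [if@0.0.0.1] (let x = (if (((\y.false) true) && false) then (\z.(let u = (3 * 9) in 0)) else (if false then (((\v.(\w.(\p.9))) false) (if false then false else true)) else (\q.(3 * 8)))) in (if (((\r.(\s.false)) ((\t.(\a.t)) 7)) (7 - (if false then 6 else 6))) then true else false))
step 2: [beta@0.0.0] (let x = (if (false && false) then (\z.(let u = (3 * 9) in 0)) else (if false then (((\v.(\w.(\p.9))) false) (if false then false else true)) else (\q.(3 * 8)))) in (if (((\r.(\s.false)) ((\t.(\a.t)) 7)) (7 - (if false then 6 else 6))) then true else false))
step 3: [delta@0.0] (let x = (if false then (\z.(let u = (3 * 9) in 0)) else (if false then (((\v.(\w.(\p.9))) false) (if false then false else true)) else (\q.(3 * 8)))) in (if (((\r.(\s.false)) ((\t.(\a.t)) 7)) (7 - (if false then 6 else 6))) then true else false))
step 4: [if@0] (let x = (if false then (((\v.(\w.(\p.9))) false) (if false then false else true)) else (\q.(3 * 8))) in (if (((\r.(\s.false)) ((\t.(\a.t)) 7)) (7 - (if false then 6 else 6))) then true else false))
step 5: [if@0] (let x = (\q.(3 * 8)) in (if (((\r.(\s.false)) ((\t.(\a.t)) 7)) (7 - (if false then 6 else 6))) then true else false))
step 6: [let@root] (if (((\r.(\s.false)) ((\t.(\a.t)) 7)) (7 - (if false then 6 else 6))) then true else false)
step 7: [beta@0.0.1] (if (((\r.(\s.false)) (\a.7)) (7 - (if false then 6 else 6))) then true else false)
step 8: [beta@0.0] (if ((\s.false) (7 - (if false then 6 else 6))) then true else false)
step 9: [if@0.1.1] (if ((\s.false) (7 - 6)) then true else false)
step 10: [delta@0.1] (if ((\s.false) 1) then true else false)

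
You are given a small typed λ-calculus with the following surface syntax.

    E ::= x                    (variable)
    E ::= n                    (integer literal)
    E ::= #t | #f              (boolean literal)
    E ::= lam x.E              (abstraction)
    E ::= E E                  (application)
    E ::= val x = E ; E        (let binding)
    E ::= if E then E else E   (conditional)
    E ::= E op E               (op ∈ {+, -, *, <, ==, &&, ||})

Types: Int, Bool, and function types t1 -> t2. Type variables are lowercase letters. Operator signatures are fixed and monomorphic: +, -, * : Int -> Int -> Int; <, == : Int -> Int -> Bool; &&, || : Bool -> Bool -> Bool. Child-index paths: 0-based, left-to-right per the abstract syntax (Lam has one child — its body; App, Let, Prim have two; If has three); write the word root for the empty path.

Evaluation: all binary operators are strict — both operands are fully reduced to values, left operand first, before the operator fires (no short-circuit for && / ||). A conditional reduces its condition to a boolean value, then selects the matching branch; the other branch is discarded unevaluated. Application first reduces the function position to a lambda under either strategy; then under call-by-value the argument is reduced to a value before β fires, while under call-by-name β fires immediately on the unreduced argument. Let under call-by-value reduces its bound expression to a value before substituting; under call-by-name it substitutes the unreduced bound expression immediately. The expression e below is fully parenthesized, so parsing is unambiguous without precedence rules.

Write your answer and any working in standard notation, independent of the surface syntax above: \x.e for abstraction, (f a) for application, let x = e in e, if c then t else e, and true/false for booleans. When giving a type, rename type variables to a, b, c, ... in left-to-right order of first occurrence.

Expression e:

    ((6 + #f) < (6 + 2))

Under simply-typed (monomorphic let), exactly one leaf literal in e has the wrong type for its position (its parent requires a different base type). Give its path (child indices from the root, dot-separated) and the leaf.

Answer: 0.1 : false

Derivation:
  unify Int ~ Int
  unify Bool ~ Int
  FAIL: mismatch Bool ~ Int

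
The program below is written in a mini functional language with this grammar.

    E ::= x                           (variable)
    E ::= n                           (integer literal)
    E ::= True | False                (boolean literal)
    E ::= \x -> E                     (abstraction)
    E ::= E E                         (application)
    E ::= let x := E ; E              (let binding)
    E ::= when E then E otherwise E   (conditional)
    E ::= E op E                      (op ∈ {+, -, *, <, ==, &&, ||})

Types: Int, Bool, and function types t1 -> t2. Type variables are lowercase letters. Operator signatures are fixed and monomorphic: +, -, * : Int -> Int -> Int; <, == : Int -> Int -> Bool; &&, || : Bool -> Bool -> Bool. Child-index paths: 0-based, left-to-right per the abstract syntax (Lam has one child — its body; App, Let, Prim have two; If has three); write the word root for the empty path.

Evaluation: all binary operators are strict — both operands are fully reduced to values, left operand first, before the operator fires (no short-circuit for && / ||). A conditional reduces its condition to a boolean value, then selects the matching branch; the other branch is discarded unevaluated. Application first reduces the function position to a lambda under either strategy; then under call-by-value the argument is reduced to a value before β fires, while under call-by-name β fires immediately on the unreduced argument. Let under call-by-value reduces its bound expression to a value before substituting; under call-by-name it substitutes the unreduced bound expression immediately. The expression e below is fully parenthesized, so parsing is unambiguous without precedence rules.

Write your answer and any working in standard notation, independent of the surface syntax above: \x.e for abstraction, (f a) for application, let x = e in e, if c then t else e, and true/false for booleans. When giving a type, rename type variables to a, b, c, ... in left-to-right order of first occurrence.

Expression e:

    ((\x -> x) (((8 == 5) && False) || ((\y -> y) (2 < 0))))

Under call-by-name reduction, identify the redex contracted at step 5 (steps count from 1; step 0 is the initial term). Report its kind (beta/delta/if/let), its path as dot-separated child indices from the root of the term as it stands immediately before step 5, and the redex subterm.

Answer: delta at 1 : (2 < 0)

Trace:
step 0: ((\x.x) (((8 == 5) && false) || ((\y.y) (2 < 0))))
step 1: [beta@root] (((8 == 5) && false) || ((\y.y) (2 < 0)))
step 2: [delta@0.0] ((false && false) || ((\y.y) (2 < 0)))
step 3: [delta@0] (false || ((\y.y) (2 < 0)))
step 4: [beta@1] (false || (2 < 0))
step 5: [delta@1] (false || false)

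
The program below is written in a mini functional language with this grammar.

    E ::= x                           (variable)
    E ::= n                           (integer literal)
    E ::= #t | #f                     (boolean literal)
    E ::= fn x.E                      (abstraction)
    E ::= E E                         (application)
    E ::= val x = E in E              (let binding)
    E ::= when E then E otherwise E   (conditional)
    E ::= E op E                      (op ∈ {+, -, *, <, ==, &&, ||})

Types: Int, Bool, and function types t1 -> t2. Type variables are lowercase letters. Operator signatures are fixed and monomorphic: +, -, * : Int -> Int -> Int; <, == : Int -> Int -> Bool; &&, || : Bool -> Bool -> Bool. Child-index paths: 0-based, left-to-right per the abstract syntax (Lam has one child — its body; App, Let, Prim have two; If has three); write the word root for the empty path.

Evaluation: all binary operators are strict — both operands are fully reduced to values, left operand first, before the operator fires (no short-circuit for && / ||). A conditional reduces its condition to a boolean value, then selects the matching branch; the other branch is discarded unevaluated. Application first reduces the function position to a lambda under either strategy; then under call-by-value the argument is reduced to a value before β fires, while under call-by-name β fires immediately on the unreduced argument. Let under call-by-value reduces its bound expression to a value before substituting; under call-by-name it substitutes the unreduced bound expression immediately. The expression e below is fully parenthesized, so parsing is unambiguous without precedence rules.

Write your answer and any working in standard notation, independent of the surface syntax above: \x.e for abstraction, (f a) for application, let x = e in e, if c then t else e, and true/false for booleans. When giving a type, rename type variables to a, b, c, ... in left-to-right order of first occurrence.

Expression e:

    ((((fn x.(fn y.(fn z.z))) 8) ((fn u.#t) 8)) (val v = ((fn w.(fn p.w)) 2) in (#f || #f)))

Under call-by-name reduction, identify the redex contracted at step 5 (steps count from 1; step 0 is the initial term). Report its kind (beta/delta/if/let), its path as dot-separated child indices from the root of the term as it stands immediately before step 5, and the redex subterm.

Trace:
step 0: ((((\x.(\y.(\z.z))) 8) ((\u.true) 8)) (let v = ((\w.(\p.w)) 2) in (false || false)))
step 1: [beta@0.0] (((\y.(\z.z)) ((\u.true) 8)) (let v = ((\w.(\p.w)) 2) in (false || false)))
step 2: [beta@0] ((\z.z) (let v = ((\w.(\p.w)) 2) in (false || false)))
step 3: [beta@root] (let v = ((\w.(\p.w)) 2) in (false || false))
step 4: [let@root] (false || false)
step 5: [delta@root] false

Answer: delta at root : (false || false)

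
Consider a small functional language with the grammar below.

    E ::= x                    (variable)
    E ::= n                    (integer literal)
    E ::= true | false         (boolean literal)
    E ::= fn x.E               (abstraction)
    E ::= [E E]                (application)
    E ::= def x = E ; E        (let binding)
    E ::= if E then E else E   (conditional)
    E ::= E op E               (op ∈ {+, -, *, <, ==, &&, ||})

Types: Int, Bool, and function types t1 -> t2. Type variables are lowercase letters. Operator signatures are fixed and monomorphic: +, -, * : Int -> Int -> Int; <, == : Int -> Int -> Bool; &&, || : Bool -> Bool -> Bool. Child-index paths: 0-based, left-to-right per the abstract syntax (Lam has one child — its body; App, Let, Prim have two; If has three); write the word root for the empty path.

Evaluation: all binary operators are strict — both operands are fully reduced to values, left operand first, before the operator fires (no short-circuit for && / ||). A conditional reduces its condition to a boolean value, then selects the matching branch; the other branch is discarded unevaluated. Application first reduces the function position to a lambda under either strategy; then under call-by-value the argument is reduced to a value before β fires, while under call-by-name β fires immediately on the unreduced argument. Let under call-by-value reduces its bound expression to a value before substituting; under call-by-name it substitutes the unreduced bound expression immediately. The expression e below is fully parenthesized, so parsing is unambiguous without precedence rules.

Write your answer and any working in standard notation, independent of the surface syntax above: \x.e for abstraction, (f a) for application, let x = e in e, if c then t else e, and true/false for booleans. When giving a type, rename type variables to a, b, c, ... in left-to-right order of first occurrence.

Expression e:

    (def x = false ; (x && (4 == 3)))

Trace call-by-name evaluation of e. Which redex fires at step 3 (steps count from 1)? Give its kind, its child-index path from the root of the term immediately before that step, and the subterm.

Answer: delta at root : (false && false)

Working:
step 0: (let x = false in (x && (4 == 3)))
step 1: [let@root] (false && (4 == 3))
step 2: [delta@1] (false && false)
step 3: [delta@root] false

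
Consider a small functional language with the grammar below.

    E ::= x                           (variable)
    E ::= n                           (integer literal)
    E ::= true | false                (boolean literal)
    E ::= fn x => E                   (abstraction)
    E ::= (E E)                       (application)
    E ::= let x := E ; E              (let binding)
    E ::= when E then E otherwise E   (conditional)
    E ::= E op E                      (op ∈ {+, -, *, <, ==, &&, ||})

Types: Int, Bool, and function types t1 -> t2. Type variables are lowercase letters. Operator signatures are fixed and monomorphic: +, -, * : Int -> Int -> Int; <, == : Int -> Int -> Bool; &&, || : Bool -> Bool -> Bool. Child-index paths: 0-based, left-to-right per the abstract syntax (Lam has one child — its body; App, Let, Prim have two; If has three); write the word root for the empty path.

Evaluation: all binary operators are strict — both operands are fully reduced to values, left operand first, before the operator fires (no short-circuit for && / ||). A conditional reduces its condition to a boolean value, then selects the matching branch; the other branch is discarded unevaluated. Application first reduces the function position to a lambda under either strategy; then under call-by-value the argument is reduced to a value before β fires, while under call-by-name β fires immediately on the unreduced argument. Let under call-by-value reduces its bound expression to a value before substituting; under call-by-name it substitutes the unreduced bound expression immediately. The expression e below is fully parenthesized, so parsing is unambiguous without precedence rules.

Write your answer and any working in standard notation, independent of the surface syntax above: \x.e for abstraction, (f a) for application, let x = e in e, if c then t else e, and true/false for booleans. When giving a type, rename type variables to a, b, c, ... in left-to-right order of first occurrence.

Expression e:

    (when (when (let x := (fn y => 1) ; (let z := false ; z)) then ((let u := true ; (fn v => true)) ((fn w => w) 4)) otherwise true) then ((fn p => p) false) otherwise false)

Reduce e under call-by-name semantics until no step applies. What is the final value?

Answer: false

Working:
step 0: (if (if (let x = (\y.1) in (let z = false in z)) then ((let u = true in (\v.true)) ((\w.w) 4)) else true) then ((\p.p) false) else false)
step 1: [let@0.0] (if (if (let z = false in z) then ((let u = true in (\v.true)) ((\w.w) 4)) else true) then ((\p.p) false) else false)
step 2: [let@0.0] (if (if false then ((let u = true in (\v.true)) ((\w.w) 4)) else true) then ((\p.p) false) else false)
step 3: [if@0] (if true then ((\p.p) false) else false)
step 4: [if@root] ((\p.p) false)
step 5: [beta@root] false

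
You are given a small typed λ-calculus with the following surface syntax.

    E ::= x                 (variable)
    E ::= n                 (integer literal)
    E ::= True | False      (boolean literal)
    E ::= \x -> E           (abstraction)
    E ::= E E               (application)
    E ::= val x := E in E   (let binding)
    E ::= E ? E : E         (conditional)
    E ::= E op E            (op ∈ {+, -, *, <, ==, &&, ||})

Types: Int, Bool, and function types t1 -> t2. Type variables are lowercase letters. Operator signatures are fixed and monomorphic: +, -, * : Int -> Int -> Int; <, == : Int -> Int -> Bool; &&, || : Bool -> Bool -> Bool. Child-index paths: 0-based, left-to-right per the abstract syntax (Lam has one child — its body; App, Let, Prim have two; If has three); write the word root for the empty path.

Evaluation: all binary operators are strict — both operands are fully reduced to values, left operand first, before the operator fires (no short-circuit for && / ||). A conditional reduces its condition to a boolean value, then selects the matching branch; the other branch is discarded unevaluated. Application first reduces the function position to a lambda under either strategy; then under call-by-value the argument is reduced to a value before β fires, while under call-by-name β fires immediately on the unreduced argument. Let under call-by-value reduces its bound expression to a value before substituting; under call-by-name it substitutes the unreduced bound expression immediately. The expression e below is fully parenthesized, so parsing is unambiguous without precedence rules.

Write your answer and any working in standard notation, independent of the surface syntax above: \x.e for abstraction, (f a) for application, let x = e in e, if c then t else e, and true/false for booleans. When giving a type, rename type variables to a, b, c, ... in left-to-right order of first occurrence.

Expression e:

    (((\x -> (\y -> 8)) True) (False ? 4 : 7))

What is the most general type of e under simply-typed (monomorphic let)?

Working:
\y._ : b -> Int
\x._ : a -> b -> Int
  unify a -> b -> Int ~ Bool -> c
  unify a ~ Bool
  unify b -> Int ~ c
_ _ : b -> Int
  unify Bool ~ Bool
  unify Int ~ Int
  unify b -> Int ~ Int -> d
  unify b ~ Int
  unify Int ~ d
_ _ : Int

Answer: Int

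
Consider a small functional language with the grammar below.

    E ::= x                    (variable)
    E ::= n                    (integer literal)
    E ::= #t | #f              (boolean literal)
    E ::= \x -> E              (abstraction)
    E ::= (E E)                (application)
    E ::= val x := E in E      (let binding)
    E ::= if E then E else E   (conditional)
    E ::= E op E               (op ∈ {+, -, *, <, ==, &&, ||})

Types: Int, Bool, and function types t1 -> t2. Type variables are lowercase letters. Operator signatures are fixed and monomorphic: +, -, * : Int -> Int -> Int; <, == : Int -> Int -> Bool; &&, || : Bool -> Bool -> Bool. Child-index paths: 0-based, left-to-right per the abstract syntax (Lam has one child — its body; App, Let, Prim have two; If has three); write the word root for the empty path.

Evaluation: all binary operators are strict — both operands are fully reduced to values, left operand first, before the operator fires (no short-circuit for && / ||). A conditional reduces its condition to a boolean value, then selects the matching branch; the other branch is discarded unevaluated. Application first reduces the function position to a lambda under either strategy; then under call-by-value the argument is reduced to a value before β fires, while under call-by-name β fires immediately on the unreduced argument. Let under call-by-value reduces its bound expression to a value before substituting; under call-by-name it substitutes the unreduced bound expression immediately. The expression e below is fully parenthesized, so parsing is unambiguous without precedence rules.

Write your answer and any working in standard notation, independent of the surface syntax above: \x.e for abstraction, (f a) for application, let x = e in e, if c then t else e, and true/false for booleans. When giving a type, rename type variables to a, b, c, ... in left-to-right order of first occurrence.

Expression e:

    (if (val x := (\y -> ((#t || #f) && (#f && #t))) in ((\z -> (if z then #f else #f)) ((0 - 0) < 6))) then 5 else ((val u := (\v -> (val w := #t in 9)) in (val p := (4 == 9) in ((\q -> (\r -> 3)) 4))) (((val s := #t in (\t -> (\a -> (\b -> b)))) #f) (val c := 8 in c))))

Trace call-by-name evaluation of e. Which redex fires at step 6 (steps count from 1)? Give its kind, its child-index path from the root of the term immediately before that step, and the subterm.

Derivation:
step 0: (if (let x = (\y.((true || false) && (false && true))) in ((\z.(if z then false else false)) ((0 - 0) < 6))) then 5 else ((let u = (\v.(let w = true in 9)) in (let p = (4 == 9) in ((\q.(\r.3)) 4))) (((let s = true in (\t.(\a.(\b.b)))) false) (let c = 8 in c))))
step 1: [let@0] (if ((\z.(if z then false else false)) ((0 - 0) < 6)) then 5 else ((let u = (\v.(let w = true in 9)) in (let p = (4 == 9) in ((\q.(\r.3)) 4))) (((let s = true in (\t.(\a.(\b.b)))) false) (let c = 8 in c))))
step 2: [beta@0] (if (if ((0 - 0) < 6) then false else false) then 5 else ((let u = (\v.(let w = true in 9)) in (let p = (4 == 9) in ((\q.(\r.3)) 4))) (((let s = true in (\t.(\a.(\b.b)))) false) (let c = 8 in c))))
step 3: [delta@0.0.0] (if (if (0 < 6) then false else false) then 5 else ((let u = (\v.(let w = true in 9)) in (let p = (4 == 9) in ((\q.(\r.3)) 4))) (((let s = true in (\t.(\a.(\b.b)))) false) (let c = 8 in c))))
step 4: [delta@0.0] (if (if true then false else false) then 5 else ((let u = (\v.(let w = true in 9)) in (let p = (4 == 9) in ((\q.(\r.3)) 4))) (((let s = true in (\t.(\a.(\b.b)))) false) (let c = 8 in c))))
step 5: [if@0] (if false then 5 else ((let u = (\v.(let w = true in 9)) in (let p = (4 == 9) in ((\q.(\r.3)) 4))) (((let s = true in (\t.(\a.(\b.b)))) false) (let c = 8 in c))))
step 6: [if@root] ((let u = (\v.(let w = true in 9)) in (let p = (4 == 9) in ((\q.(\r.3)) 4))) (((let s = true in (\t.(\a.(\b.b)))) false) (let c = 8 in c)))

Answer: if at root : (if false then 5 else ((let u = (\v.(let w = true in 9)) in (let p = (4 == 9) in ((\q.(\r.3)) 4))) (((let s = true in (\t.(\a.(\b.b)))) false) (let c = 8 in c))))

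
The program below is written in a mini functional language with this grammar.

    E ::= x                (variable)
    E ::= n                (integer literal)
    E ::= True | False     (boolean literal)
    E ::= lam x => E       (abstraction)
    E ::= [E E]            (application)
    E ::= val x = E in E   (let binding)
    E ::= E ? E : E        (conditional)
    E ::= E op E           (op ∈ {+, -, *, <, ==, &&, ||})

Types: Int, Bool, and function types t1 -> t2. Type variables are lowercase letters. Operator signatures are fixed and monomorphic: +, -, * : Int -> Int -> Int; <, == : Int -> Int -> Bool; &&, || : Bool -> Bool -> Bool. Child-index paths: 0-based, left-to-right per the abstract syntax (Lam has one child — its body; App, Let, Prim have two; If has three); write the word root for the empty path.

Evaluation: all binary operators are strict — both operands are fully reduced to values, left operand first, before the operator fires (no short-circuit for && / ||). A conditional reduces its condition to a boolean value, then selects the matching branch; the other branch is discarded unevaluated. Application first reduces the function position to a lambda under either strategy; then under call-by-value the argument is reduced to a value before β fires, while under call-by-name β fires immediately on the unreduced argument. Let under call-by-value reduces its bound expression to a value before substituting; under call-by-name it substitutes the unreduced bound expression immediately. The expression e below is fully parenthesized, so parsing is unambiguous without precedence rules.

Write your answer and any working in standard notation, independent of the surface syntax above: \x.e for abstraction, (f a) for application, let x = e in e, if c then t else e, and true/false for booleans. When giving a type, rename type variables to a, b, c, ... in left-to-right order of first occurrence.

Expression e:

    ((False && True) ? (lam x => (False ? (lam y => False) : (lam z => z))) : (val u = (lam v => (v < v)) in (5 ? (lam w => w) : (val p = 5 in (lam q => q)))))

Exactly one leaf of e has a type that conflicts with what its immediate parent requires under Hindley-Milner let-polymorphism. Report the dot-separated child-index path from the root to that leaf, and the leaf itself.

Answer: 2.1.0 : 5

Trace:
  unify Bool ~ Bool
  unify Bool ~ Bool
  unify Bool ~ Bool
  unify Bool ~ Bool
\y._ : b -> Bool
z : c
\z._ : c -> c
  unify b -> Bool ~ c -> c
  unify b ~ c
  unify Bool ~ c
\x._ : a -> Bool -> Bool
v : d
  unify d ~ Int
v : Int
  unify Int ~ Int
\v._ : Int -> Bool
let u : Int -> Bool
  unify Int ~ Bool
  FAIL: mismatch Int ~ Bool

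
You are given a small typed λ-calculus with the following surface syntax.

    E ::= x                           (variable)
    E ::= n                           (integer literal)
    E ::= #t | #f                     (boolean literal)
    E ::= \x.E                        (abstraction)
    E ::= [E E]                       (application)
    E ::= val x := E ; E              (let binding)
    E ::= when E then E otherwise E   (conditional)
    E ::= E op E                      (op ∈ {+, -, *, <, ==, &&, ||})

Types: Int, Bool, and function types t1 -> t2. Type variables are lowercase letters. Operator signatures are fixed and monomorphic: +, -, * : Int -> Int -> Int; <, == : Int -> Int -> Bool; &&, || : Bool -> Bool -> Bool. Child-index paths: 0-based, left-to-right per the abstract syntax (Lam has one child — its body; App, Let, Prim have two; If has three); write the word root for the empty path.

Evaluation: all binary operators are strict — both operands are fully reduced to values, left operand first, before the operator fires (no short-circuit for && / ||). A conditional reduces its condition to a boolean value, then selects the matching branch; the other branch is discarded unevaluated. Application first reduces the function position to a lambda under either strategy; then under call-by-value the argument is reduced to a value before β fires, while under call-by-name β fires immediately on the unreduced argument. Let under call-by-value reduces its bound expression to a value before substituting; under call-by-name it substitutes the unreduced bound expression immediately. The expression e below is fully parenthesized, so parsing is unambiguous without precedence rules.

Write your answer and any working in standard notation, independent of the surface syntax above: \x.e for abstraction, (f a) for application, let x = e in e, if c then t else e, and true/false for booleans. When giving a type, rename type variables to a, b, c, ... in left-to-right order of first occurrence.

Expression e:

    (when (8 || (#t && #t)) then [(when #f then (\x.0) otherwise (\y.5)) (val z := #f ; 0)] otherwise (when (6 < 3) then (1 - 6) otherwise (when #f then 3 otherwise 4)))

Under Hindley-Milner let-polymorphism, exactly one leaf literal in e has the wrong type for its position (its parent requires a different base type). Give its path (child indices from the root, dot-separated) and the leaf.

Trace:
  unify Int ~ Bool
  FAIL: mismatch Int ~ Bool

Answer: 0.0 : 8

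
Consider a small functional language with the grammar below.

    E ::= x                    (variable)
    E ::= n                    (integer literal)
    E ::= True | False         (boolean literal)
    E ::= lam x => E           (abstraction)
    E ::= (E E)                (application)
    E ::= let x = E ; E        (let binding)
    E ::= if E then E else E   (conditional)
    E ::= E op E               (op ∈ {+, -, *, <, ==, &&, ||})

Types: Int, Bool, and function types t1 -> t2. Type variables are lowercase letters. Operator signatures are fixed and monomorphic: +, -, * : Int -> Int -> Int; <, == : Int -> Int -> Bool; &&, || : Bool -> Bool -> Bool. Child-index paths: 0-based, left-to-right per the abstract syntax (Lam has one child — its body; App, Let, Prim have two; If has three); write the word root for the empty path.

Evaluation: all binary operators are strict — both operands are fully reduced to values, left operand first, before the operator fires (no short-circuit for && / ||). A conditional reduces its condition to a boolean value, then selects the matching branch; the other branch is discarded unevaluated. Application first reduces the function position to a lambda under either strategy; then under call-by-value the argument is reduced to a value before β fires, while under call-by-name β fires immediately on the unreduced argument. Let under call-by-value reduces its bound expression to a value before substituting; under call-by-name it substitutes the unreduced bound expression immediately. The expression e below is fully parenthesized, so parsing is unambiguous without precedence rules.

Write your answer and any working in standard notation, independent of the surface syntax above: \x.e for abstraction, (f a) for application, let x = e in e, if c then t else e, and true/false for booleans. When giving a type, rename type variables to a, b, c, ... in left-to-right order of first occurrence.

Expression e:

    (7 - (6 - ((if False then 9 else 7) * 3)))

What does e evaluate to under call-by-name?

Answer: 22

Trace:
step 0: (7 - (6 - ((if false then 9 else 7) * 3)))
step 1: [if@1.1.0] (7 - (6 - (7 * 3)))
step 2: [delta@1.1] (7 - (6 - 21))
step 3: [delta@1] (7 - -15)
step 4: [delta@root] 22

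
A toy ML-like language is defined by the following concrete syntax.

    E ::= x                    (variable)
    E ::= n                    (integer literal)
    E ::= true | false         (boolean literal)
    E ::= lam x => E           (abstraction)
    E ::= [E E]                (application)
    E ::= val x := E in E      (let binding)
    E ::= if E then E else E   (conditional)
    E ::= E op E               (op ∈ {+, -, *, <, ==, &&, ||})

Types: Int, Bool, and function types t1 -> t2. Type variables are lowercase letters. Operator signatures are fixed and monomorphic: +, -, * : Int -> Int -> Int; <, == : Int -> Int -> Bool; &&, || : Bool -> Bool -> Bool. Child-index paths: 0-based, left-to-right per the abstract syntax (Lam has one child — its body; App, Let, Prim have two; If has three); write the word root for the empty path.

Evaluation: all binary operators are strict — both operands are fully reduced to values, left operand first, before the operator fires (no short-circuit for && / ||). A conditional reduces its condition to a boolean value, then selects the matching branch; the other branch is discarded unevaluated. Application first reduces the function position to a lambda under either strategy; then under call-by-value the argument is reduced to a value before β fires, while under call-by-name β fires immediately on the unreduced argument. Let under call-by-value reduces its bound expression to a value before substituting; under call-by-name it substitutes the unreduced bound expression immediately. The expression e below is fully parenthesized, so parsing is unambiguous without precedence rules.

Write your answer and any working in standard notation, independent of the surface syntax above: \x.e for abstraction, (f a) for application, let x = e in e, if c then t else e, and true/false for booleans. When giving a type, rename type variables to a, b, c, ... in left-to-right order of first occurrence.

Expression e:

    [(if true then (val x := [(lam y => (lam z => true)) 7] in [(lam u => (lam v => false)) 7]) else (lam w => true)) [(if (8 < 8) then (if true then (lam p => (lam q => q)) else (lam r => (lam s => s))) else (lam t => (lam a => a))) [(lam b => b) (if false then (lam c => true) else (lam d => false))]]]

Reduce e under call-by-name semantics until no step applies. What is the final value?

Answer: false

Working:
step 0: ((if true then (let x = ((\y.(\z.true)) 7) in ((\u.(\v.false)) 7)) else (\w.true)) ((if (8 < 8) then (if true then (\p.(\q.q)) else (\r.(\s.s))) else (\t.(\a.a))) ((\b.b) (if false then (\c.true) else (\d.false)))))
step 1: [if@0] ((let x = ((\y.(\z.true)) 7) in ((\u.(\v.false)) 7)) ((if (8 < 8) then (if true then (\p.(\q.q)) else (\r.(\s.s))) else (\t.(\a.a))) ((\b.b) (if false then (\c.true) else (\d.false)))))
step 2: [let@0] (((\u.(\v.false)) 7) ((if (8 < 8) then (if true then (\p.(\q.q)) else (\r.(\s.s))) else (\t.(\a.a))) ((\b.b) (if false then (\c.true) else (\d.false)))))
step 3: [beta@0] ((\v.false) ((if (8 < 8) then (if true then (\p.(\q.q)) else (\r.(\s.s))) else (\t.(\a.a))) ((\b.b) (if false then (\c.true) else (\d.false)))))
step 4: [beta@root] false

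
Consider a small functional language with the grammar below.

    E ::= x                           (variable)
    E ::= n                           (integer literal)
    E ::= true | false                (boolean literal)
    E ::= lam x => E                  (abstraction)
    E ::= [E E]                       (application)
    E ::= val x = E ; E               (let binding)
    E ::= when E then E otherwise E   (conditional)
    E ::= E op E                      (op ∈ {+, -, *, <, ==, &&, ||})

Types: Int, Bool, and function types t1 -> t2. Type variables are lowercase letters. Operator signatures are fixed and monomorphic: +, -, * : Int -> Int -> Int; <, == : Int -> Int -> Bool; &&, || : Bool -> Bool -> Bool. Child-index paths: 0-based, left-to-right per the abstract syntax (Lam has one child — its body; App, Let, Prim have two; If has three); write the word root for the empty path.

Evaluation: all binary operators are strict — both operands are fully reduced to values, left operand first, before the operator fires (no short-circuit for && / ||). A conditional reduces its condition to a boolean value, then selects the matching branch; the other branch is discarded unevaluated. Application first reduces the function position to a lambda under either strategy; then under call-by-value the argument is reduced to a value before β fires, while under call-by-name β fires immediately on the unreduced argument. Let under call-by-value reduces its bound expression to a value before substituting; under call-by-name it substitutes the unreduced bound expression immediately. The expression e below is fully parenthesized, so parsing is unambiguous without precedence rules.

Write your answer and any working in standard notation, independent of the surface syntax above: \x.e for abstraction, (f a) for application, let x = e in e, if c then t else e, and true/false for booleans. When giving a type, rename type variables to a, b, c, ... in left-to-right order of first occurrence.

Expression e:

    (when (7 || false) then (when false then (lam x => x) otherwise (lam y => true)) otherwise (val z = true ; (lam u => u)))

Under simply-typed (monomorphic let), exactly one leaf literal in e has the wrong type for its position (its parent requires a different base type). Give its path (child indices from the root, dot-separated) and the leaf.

Working:
  unify Int ~ Bool
  FAIL: mismatch Int ~ Bool

Answer: 0.0 : 7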